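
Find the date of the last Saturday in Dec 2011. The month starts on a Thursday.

Dec 31, 2011

Dec 2011 begins on a Thursday, so the first Saturday is Dec 3 (2 days later).
Dec 2011 has 31 days. Adding weeks: 3, 10, 17, 24, 31 — the last one ≤ 31 is the 31st.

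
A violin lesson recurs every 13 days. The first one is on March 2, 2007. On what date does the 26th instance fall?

The 26th occurrence is 25 intervals after the first: 25 × 13 = 325 days after March 2, 2007.
March has 31 days — 29 days to the end of March leaves 296.
April has 30 days (266 left).
May has 31 days (235 left).
June has 30 days (205 left).
July has 31 days (174 left).
August has 31 days (143 left).
September has 30 days (113 left).
October has 31 days (82 left).
November has 30 days (52 left).
December has 31 days (21 left).
21 days into January → January 21, 2008.

January 21, 2008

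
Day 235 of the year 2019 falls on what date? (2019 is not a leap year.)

January has 31 days (235 − 31 = 204 remain).
February has 28 days (204 − 28 = 176 remain).
March has 31 days (176 − 31 = 145 remain).
April has 30 days (145 − 30 = 115 remain).
May has 31 days (115 − 31 = 84 remain).
June has 30 days (84 − 30 = 54 remain).
July has 31 days (54 − 31 = 23 remain).
23 into August → August 23.

August 23, 2019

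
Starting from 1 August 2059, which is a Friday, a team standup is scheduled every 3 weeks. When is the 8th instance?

The 8th occurrence is 7 intervals after the first: 7 × 21 = 147 days after 1 August 2059.
August has 31 days — 30 days to the end of August leaves 117.
September has 30 days (87 left).
October has 31 days (56 left).
November has 30 days (26 left).
26 days into December → 26 December 2059.

26 December 2059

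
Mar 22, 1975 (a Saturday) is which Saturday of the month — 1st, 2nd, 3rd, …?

Day 22 falls in week ⌈22/7⌉ of the month.
Days 1–7 hold the 1st Saturday, 8–14 the 2nd, 15–21 the 3rd, 22–28 the 4th, 29–31 the 5th.
22 is in the range for the 4th.

4th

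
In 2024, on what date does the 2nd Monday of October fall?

October 2024 begins on a Tuesday, so the first Monday is October 7 (6 days later).
The 2nd Monday is 1 weeks later: 7 + 7 = 14.

14 October 2024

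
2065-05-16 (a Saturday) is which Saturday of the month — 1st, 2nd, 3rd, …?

3rd

Day 16 falls in week ⌈16/7⌉ of the month.
Days 1–7 hold the 1st Saturday, 8–14 the 2nd, 15–21 the 3rd, 22–28 the 4th, 29–31 the 5th.
16 is in the range for the 3rd.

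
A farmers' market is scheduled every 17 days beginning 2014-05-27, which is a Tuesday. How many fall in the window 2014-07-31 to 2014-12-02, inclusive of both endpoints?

Occurrences land 17·i days after 2014-05-27 for i = 0, 1, 2, …
2014-07-31 is 65 days after the start; 65 ÷ 17 = 3 remainder 14; since the remainder is 14, round up to i = 4. First occurrence in the window: #5 on 2014-08-03 (4×17 = 68 days in).
2014-12-02 is 189 days after the start; 189 ÷ 17 = 11 remainder 2. Last occurrence in the window: #12 on 2014-11-30.
Occurrences #5 through #12: 8 in total.

8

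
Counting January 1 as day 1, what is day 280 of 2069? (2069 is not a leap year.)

Jan has 31 days (280 − 31 = 249 remain).
Feb has 28 days (249 − 28 = 221 remain).
Mar has 31 days (221 − 31 = 190 remain).
Apr has 30 days (190 − 30 = 160 remain).
May has 31 days (160 − 31 = 129 remain).
Jun has 30 days (129 − 30 = 99 remain).
Jul has 31 days (99 − 31 = 68 remain).
Aug has 31 days (68 − 31 = 37 remain).
Sep has 30 days (37 − 30 = 7 remain).
7 into Oct → Oct 7.

Oct 7, 2069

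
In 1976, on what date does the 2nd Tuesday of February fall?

1976-02-10

The first Tuesday of February 1976 is February 3.
The 2nd Tuesday is 1 weeks later: 3 + 7 = 10.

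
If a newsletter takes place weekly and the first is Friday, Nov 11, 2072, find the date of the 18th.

The 18th occurrence is 17 intervals after the first: 17 × 7 = 119 days after Nov 11, 2072.
Nov has 30 days — 19 days to the end of Nov leaves 100.
Dec has 31 days (69 left).
Jan has 31 days (38 left).
Feb has 28 days (10 left).
10 days into Mar → Mar 10, 2073.

Mar 10, 2073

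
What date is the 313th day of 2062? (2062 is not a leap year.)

January has 31 days (313 − 31 = 282 remain).
February has 28 days (282 − 28 = 254 remain).
March has 31 days (254 − 31 = 223 remain).
April has 30 days (223 − 30 = 193 remain).
May has 31 days (193 − 31 = 162 remain).
June has 30 days (162 − 30 = 132 remain).
July has 31 days (132 − 31 = 101 remain).
August has 31 days (101 − 31 = 70 remain).
September has 30 days (70 − 30 = 40 remain).
October has 31 days (40 − 31 = 9 remain).
9 into November → November 9.

November 9, 2062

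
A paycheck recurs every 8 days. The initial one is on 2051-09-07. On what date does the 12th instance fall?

2051-12-04

The 12th occurrence is 11 intervals after the first: 11 × 8 = 88 days after 2051-09-07.
September has 30 days — 23 days to the end of September leaves 65.
October has 31 days (34 left).
November has 30 days (4 left).
4 days into December → 2051-12-04.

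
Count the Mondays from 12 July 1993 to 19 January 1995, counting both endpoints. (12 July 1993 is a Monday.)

80

12 July 1993 is a Monday; the first Monday on or after it is 12 July 1993.
From 12 July 1993 to 19 January 1995: 172 + 365 + 19 = 556 days (rest of 1993, 1994, to 19 January 1995 in 1995).
556 ÷ 7 = 79 full weeks with remainder 3, so 79 more Mondays after the first → 80.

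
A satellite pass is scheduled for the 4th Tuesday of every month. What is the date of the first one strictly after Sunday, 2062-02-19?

February 2062 starts on a Wednesday; its first Tuesday is the 7th, so the 4th Tuesday is the 28th — 2062-02-28.
2062-02-28 is after 2062-02-19, so that is the next one.

2062-02-28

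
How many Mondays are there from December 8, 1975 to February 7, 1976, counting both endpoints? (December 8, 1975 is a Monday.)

December 8, 1975 is a Monday; the first Monday on or after it is December 8, 1975.
From December 8, 1975 to February 7, 1976: 23 + 31 + 7 = 61 days (rest of December, January, February).
61 ÷ 7 = 8 full weeks with remainder 5, so 8 more Mondays after the first → 9.

9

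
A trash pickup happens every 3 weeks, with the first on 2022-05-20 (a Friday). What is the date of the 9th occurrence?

2022-11-04

The 9th occurrence is 8 intervals after the first: 8 × 21 = 168 days after 2022-05-20.
May has 31 days — 11 days to the end of May leaves 157.
June has 30 days (127 left).
July has 31 days (96 left).
August has 31 days (65 left).
September has 30 days (35 left).
October has 31 days (4 left).
4 days into November → 2022-11-04.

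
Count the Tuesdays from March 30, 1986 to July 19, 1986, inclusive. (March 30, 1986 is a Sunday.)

16

March 30, 1986 is a Sunday; the first Tuesday on or after it is April 1, 1986 (2 days later).
From April 1, 1986 to July 19, 1986: 29 + 31 + 30 + 19 = 109 days (rest of April, May, June, July).
109 ÷ 7 = 15 full weeks with remainder 4, so 15 more Tuesdays after the first → 16.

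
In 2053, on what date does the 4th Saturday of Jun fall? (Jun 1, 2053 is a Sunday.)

Jun 2053 begins on a Sunday, so the first Saturday is Jun 7 (6 days later).
The 4th Saturday is 3 weeks later: 7 + 21 = 28.

Jun 28, 2053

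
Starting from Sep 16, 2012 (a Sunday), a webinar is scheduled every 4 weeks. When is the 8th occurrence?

Mar 31, 2013

The 8th occurrence is 7 intervals after the first: 7 × 28 = 196 days after Sep 16, 2012.
Sep has 30 days — 14 days to the end of Sep leaves 182.
Oct has 31 days (151 left).
Nov has 30 days (121 left).
Dec has 31 days (90 left).
Jan has 31 days (59 left).
Feb has 28 days (31 left).
31 days into Mar → Mar 31, 2013.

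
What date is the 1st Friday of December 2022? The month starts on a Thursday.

December 2022 begins on a Thursday, so the first Friday is December 2 (1 day later).

2 December 2022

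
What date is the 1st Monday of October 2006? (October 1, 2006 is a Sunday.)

October 2, 2006

October 2006 begins on a Sunday, so the first Monday is October 2 (1 day later).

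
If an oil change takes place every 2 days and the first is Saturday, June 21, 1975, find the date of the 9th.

July 7, 1975

The 9th occurrence is 8 intervals after the first: 8 × 2 = 16 days after June 21, 1975.
June has 30 days — 9 days to the end of June leaves 7.
7 days into July → July 7, 1975.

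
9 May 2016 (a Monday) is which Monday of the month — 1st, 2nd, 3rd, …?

2nd

Day 9 falls in week ⌈9/7⌉ of the month.
Days 1–7 hold the 1st Monday, 8–14 the 2nd, 15–21 the 3rd, 22–28 the 4th, 29–31 the 5th.
9 is in the range for the 2nd.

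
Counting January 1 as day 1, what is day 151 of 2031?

May 31, 2031

January has 31 days (151 − 31 = 120 remain).
February has 28 days (120 − 28 = 92 remain).
March has 31 days (92 − 31 = 61 remain).
April has 30 days (61 − 30 = 31 remain).
31 into May → May 31.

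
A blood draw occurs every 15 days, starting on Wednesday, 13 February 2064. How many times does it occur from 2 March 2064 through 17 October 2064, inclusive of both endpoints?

Occurrences land 15·i days after 13 February 2064 for i = 0, 1, 2, …
2 March 2064 is 18 days after the start; 18 ÷ 15 = 1 remainder 3; since the remainder is 3, round up to i = 2. First occurrence in the window: #3 on 14 March 2064 (2×15 = 30 days in).
17 October 2064 is 247 days after the start; 247 ÷ 15 = 16 remainder 7. Last occurrence in the window: #17 on 10 October 2064.
Occurrences #3 through #17: 15 in total.

15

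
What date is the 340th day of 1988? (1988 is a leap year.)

Dec 5, 1988

Jan has 31 days (340 − 31 = 309 remain).
Feb has 29 days (309 − 29 = 280 remain).
Mar has 31 days (280 − 31 = 249 remain).
Apr has 30 days (249 − 30 = 219 remain).
May has 31 days (219 − 31 = 188 remain).
Jun has 30 days (188 − 30 = 158 remain).
Jul has 31 days (158 − 31 = 127 remain).
Aug has 31 days (127 − 31 = 96 remain).
Sep has 30 days (96 − 30 = 66 remain).
Oct has 31 days (66 − 31 = 35 remain).
Nov has 30 days (35 − 30 = 5 remain).
5 into Dec → Dec 5.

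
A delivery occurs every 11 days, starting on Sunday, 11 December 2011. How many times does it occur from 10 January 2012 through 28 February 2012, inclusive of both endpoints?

Occurrences land 11·i days after 11 December 2011 for i = 0, 1, 2, …
10 January 2012 is 30 days after the start; 30 ÷ 11 = 2 remainder 8; since the remainder is 8, round up to i = 3. First occurrence in the window: #4 on 13 January 2012 (3×11 = 33 days in).
28 February 2012 is 79 days after the start; 79 ÷ 11 = 7 remainder 2. Last occurrence in the window: #8 on 26 February 2012.
Occurrences #4 through #8: 5 in total.

5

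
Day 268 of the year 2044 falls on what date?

January has 31 days (268 − 31 = 237 remain).
February has 29 days (237 − 29 = 208 remain).
March has 31 days (208 − 31 = 177 remain).
April has 30 days (177 − 30 = 147 remain).
May has 31 days (147 − 31 = 116 remain).
June has 30 days (116 − 30 = 86 remain).
July has 31 days (86 − 31 = 55 remain).
August has 31 days (55 − 31 = 24 remain).
24 into September → September 24.

2044-09-24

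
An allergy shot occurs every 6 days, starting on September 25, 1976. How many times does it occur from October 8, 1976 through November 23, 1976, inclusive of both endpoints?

7

Occurrences land 6·i days after September 25, 1976 for i = 0, 1, 2, …
October 8, 1976 is 13 days after the start; 13 ÷ 6 = 2 remainder 1; since the remainder is 1, round up to i = 3. First occurrence in the window: #4 on October 13, 1976 (3×6 = 18 days in).
November 23, 1976 is 59 days after the start; 59 ÷ 6 = 9 remainder 5. Last occurrence in the window: #10 on November 18, 1976.
Occurrences #4 through #10: 7 in total.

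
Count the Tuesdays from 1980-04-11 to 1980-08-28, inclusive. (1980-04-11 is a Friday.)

20

1980-04-11 is a Friday; the first Tuesday on or after it is 1980-04-15 (4 days later).
From 1980-04-15 to 1980-08-28: 15 + 31 + 30 + 31 + 28 = 135 days (rest of April, May, June, July, August).
135 ÷ 7 = 19 full weeks with remainder 2, so 19 more Tuesdays after the first → 20.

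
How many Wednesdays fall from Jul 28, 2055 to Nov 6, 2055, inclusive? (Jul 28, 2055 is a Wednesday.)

Jul 28, 2055 is a Wednesday; the first Wednesday on or after it is Jul 28, 2055.
From Jul 28, 2055 to Nov 6, 2055: 3 + 31 + 30 + 31 + 6 = 101 days (rest of Jul, Aug, Sep, Oct, Nov).
101 ÷ 7 = 14 full weeks with remainder 3, so 14 more Wednesdays after the first → 15.

15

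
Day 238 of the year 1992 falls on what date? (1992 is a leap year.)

1992-08-25

January has 31 days (238 − 31 = 207 remain).
February has 29 days (207 − 29 = 178 remain).
March has 31 days (178 − 31 = 147 remain).
April has 30 days (147 − 30 = 117 remain).
May has 31 days (117 − 31 = 86 remain).
June has 30 days (86 − 30 = 56 remain).
July has 31 days (56 − 31 = 25 remain).
25 into August → August 25.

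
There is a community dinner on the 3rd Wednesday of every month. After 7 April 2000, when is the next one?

April 2000 starts on a Saturday; its first Wednesday is the 5th, so the 3rd Wednesday is the 19th — 19 April 2000.
19 April 2000 is after 7 April 2000, so that is the next one.

19 April 2000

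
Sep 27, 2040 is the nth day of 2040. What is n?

Days in months before Sep: 31 + 29 + 31 + 30 + 31 + 30 + 31 + 31 = 244.
Plus 27 days into Sep → day 271.

271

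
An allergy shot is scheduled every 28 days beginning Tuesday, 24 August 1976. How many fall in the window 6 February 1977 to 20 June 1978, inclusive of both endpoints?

Occurrences land 28·i days after 24 August 1976 for i = 0, 1, 2, …
6 February 1977 is 166 days after the start; 166 ÷ 28 = 5 remainder 26; since the remainder is 26, round up to i = 6. First occurrence in the window: #7 on 8 February 1977 (6×28 = 168 days in).
20 June 1978 is 665 days after the start; 665 ÷ 28 = 23 remainder 21. Last occurrence in the window: #24 on 30 May 1978.
Occurrences #7 through #24: 18 in total.

18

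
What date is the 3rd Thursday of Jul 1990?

The first Thursday of Jul 1990 is Jul 5.
The 3rd Thursday is 2 weeks later: 5 + 14 = 19.

Jul 19, 1990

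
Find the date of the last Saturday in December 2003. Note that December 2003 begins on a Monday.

December 27, 2003

December 2003 begins on a Monday, so the first Saturday is December 6 (5 days later).
December 2003 has 31 days. Adding weeks: 6, 13, 20, 27 — the last one ≤ 31 is the 27th.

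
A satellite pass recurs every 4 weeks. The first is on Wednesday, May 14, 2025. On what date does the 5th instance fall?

The 5th occurrence is 4 intervals after the first: 4 × 28 = 112 days after May 14, 2025.
May has 31 days — 17 days to the end of May leaves 95.
Jun has 30 days (65 left).
Jul has 31 days (34 left).
Aug has 31 days (3 left).
3 days into Sep → Sep 3, 2025.

Sep 3, 2025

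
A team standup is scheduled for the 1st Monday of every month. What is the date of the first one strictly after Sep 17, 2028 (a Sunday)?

Sep 2028 starts on a Friday, so its 1st Monday is Sep 4, 2028 (3 days in).
That is not after Sep 17, 2028, so look at Oct 2028.
Oct 2028 starts on a Sunday, so its 1st Monday is Oct 2, 2028 (1 day in).

Oct 2, 2028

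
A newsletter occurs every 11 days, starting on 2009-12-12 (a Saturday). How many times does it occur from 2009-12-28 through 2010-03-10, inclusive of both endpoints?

Occurrences land 11·i days after 2009-12-12 for i = 0, 1, 2, …
2009-12-28 is 16 days after the start; 16 ÷ 11 = 1 remainder 5; since the remainder is 5, round up to i = 2. First occurrence in the window: #3 on 2010-01-03 (2×11 = 22 days in).
2010-03-10 is 88 days after the start; 88 ÷ 11 = 8 remainder 0. Last occurrence in the window: #9 on 2010-03-10.
Occurrences #3 through #9: 7 in total.

7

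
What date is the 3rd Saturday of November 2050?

November 19, 2050

November 2050 begins on a Tuesday, so the first Saturday is November 5 (4 days later).
The 3rd Saturday is 2 weeks later: 5 + 14 = 19.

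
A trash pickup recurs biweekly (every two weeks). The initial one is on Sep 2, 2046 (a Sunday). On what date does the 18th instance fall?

The 18th occurrence is 17 intervals after the first: 17 × 14 = 238 days after Sep 2, 2046.
Sep has 30 days — 28 days to the end of Sep leaves 210.
Oct has 31 days (179 left).
Nov has 30 days (149 left).
Dec has 31 days (118 left).
Jan has 31 days (87 left).
Feb has 28 days (59 left).
Mar has 31 days (28 left).
28 days into Apr → Apr 28, 2047.

Apr 28, 2047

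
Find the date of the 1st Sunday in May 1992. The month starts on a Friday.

May 3, 1992

May 1992 begins on a Friday, so the first Sunday is May 3 (2 days later).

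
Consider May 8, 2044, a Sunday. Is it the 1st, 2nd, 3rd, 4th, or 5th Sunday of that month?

Day 8 falls in week ⌈8/7⌉ of the month.
Days 1–7 hold the 1st Sunday, 8–14 the 2nd, 15–21 the 3rd, 22–28 the 4th, 29–31 the 5th.
8 is in the range for the 2nd.

2nd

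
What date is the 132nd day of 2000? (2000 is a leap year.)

May 11, 2000

Jan has 31 days (132 − 31 = 101 remain).
Feb has 29 days (101 − 29 = 72 remain).
Mar has 31 days (72 − 31 = 41 remain).
Apr has 30 days (41 − 30 = 11 remain).
11 into May → May 11.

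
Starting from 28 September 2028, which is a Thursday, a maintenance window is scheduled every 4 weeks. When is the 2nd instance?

26 October 2028

The 2nd occurrence is 1 interval after the first: 1 × 28 = 28 days after 28 September 2028.
September has 30 days — 2 days to the end of September leaves 26.
26 days into October → 26 October 2028.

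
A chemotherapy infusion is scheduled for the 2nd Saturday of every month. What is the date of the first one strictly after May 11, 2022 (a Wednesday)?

May 14, 2022

May 2022 starts on a Sunday; its first Saturday is the 7th, so the 2nd Saturday is the 14th — May 14, 2022.
May 14, 2022 is after May 11, 2022, so that is the next one.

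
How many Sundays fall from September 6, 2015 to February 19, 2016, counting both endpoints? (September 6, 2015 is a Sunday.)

September 6, 2015 is a Sunday; the first Sunday on or after it is September 6, 2015.
From September 6, 2015 to February 19, 2016: 24 + 31 + 30 + 31 + 31 + 19 = 166 days (rest of September, October, November, December, January, February).
166 ÷ 7 = 23 full weeks with remainder 5, so 23 more Sundays after the first → 24.

24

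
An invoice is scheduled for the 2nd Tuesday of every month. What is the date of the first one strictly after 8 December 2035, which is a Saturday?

11 December 2035

December 2035 starts on a Saturday; its first Tuesday is the 4th, so the 2nd Tuesday is the 11th — 11 December 2035.
11 December 2035 is after 8 December 2035, so that is the next one.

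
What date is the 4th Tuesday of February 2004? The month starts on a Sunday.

February 2004 begins on a Sunday, so the first Tuesday is February 3 (2 days later).
The 4th Tuesday is 3 weeks later: 3 + 21 = 24.

February 24, 2004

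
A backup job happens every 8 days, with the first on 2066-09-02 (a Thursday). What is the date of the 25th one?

2067-03-13

The 25th occurrence is 24 intervals after the first: 24 × 8 = 192 days after 2066-09-02.
September has 30 days — 28 days to the end of September leaves 164.
October has 31 days (133 left).
November has 30 days (103 left).
December has 31 days (72 left).
January has 31 days (41 left).
February has 28 days (13 left).
13 days into March → 2067-03-13.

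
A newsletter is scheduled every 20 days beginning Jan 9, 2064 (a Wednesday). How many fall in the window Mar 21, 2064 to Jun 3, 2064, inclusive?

4

Occurrences land 20·i days after Jan 9, 2064 for i = 0, 1, 2, …
Mar 21, 2064 is 72 days after the start; 72 ÷ 20 = 3 remainder 12; since the remainder is 12, round up to i = 4. First occurrence in the window: #5 on Mar 29, 2064 (4×20 = 80 days in).
Jun 3, 2064 is 146 days after the start; 146 ÷ 20 = 7 remainder 6. Last occurrence in the window: #8 on May 28, 2064.
Occurrences #5 through #8: 4 in total.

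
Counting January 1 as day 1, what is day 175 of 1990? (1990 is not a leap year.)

Jun 24, 1990

Jan has 31 days (175 − 31 = 144 remain).
Feb has 28 days (144 − 28 = 116 remain).
Mar has 31 days (116 − 31 = 85 remain).
Apr has 30 days (85 − 30 = 55 remain).
May has 31 days (55 − 31 = 24 remain).
24 into Jun → Jun 24.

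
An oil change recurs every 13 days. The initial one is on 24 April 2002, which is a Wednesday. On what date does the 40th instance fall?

The 40th occurrence is 39 intervals after the first: 39 × 13 = 507 days after 24 April 2002.
April has 30 days — 6 days to the end of April leaves 501.
From end of April to end of 2002 is 245 days (256 left).
January has 31 days (225 left).
February has 28 days (197 left).
March has 31 days (166 left).
April has 30 days (136 left).
May has 31 days (105 left).
June has 30 days (75 left).
July has 31 days (44 left).
August has 31 days (13 left).
13 days into September → 13 September 2003.

13 September 2003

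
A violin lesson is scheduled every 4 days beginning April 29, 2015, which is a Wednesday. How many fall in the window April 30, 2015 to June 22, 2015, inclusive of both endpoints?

Occurrences land 4·i days after April 29, 2015 for i = 0, 1, 2, …
April 30, 2015 is 1 day after the start; 1 ÷ 4 = 0 remainder 1; since the remainder is 1, round up to i = 1. First occurrence in the window: #2 on May 3, 2015 (1×4 = 4 days in).
June 22, 2015 is 54 days after the start; 54 ÷ 4 = 13 remainder 2. Last occurrence in the window: #14 on June 20, 2015.
Occurrences #2 through #14: 13 in total.

13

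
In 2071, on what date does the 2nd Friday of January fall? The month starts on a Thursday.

January 2071 begins on a Thursday, so the first Friday is January 2 (1 day later).
The 2nd Friday is 1 weeks later: 2 + 7 = 9.

2071-01-09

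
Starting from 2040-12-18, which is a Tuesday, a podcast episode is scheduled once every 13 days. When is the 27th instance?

2041-11-21

The 27th occurrence is 26 intervals after the first: 26 × 13 = 338 days after 2040-12-18.
December has 31 days — 13 days to the end of December leaves 325.
January has 31 days (294 left).
February has 28 days (266 left).
March has 31 days (235 left).
April has 30 days (205 left).
May has 31 days (174 left).
June has 30 days (144 left).
July has 31 days (113 left).
August has 31 days (82 left).
September has 30 days (52 left).
October has 31 days (21 left).
21 days into November → 2041-11-21.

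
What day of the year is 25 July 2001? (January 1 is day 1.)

206

Days in months before July: 31 + 28 + 31 + 30 + 31 + 30 = 181.
Plus 25 days into July → day 206.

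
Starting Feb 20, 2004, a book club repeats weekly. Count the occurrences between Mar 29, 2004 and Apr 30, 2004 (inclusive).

Occurrences land 7·i days after Feb 20, 2004 for i = 0, 1, 2, …
Mar 29, 2004 is 38 days after the start; 38 ÷ 7 = 5 remainder 3; since the remainder is 3, round up to i = 6. First occurrence in the window: #7 on Apr 2, 2004 (6×7 = 42 days in).
Apr 30, 2004 is 70 days after the start; 70 ÷ 7 = 10 remainder 0. Last occurrence in the window: #11 on Apr 30, 2004.
Occurrences #7 through #11: 5 in total.

5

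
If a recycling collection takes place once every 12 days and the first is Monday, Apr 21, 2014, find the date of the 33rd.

The 33rd occurrence is 32 intervals after the first: 32 × 12 = 384 days after Apr 21, 2014.
Apr has 30 days — 9 days to the end of Apr leaves 375.
May has 31 days (344 left).
Jun has 30 days (314 left).
Jul has 31 days (283 left).
Aug has 31 days (252 left).
Sep has 30 days (222 left).
Oct has 31 days (191 left).
Nov has 30 days (161 left).
Dec has 31 days (130 left).
Jan has 31 days (99 left).
Feb has 28 days (71 left).
Mar has 31 days (40 left).
Apr has 30 days (10 left).
10 days into May → May 10, 2015.

May 10, 2015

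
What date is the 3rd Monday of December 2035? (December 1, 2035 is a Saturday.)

December 2035 begins on a Saturday, so the first Monday is December 3 (2 days later).
The 3rd Monday is 2 weeks later: 3 + 14 = 17.

17 December 2035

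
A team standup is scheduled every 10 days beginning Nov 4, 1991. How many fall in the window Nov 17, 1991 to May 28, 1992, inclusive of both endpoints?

19

Occurrences land 10·i days after Nov 4, 1991 for i = 0, 1, 2, …
Nov 17, 1991 is 13 days after the start; 13 ÷ 10 = 1 remainder 3; since the remainder is 3, round up to i = 2. First occurrence in the window: #3 on Nov 24, 1991 (2×10 = 20 days in).
May 28, 1992 is 206 days after the start; 206 ÷ 10 = 20 remainder 6. Last occurrence in the window: #21 on May 22, 1992.
Occurrences #3 through #21: 19 in total.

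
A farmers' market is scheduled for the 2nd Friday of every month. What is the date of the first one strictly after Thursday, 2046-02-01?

2046-02-09

February 2046 starts on a Thursday; its first Friday is the 2nd, so the 2nd Friday is the 9th — 2046-02-09.
2046-02-09 is after 2046-02-01, so that is the next one.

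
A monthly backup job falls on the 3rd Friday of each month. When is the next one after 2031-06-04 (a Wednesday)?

June 2031 starts on a Sunday; its first Friday is the 6th, so the 3rd Friday is the 20th — 2031-06-20.
2031-06-20 is after 2031-06-04, so that is the next one.

2031-06-20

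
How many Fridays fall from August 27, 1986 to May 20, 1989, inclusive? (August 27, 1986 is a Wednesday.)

August 27, 1986 is a Wednesday; the first Friday on or after it is August 29, 1986 (2 days later).
From August 29, 1986 to May 20, 1989: 124 + 365 + 366 + 140 = 995 days (rest of 1986, 1987, 1988, to May 20, 1989 in 1989).
995 ÷ 7 = 142 full weeks with remainder 1, so 142 more Fridays after the first → 143.

143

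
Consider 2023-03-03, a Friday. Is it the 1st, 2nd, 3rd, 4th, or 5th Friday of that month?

Day 3 falls in week ⌈3/7⌉ of the month.
Days 1–7 hold the 1st Friday, 8–14 the 2nd, 15–21 the 3rd, 22–28 the 4th, 29–31 the 5th.
3 is in the range for the 1st.

1st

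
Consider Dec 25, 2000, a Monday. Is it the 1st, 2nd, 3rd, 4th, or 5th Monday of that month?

Day 25 falls in week ⌈25/7⌉ of the month.
Days 1–7 hold the 1st Monday, 8–14 the 2nd, 15–21 the 3rd, 22–28 the 4th, 29–31 the 5th.
25 is in the range for the 4th.

4th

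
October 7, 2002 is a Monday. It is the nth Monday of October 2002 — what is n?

Day 7 falls in week ⌈7/7⌉ of the month.
Days 1–7 hold the 1st Monday, 8–14 the 2nd, 15–21 the 3rd, 22–28 the 4th, 29–31 the 5th.
7 is in the range for the 1st.

1st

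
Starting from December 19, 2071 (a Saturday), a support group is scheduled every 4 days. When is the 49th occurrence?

June 28, 2072

The 49th occurrence is 48 intervals after the first: 48 × 4 = 192 days after December 19, 2071.
December has 31 days — 12 days to the end of December leaves 180.
January has 31 days (149 left).
February has 29 days (120 left).
March has 31 days (89 left).
April has 30 days (59 left).
May has 31 days (28 left).
28 days into June → June 28, 2072.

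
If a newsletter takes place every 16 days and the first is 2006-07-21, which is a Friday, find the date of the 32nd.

2007-11-29

The 32nd occurrence is 31 intervals after the first: 31 × 16 = 496 days after 2006-07-21.
July has 31 days — 10 days to the end of July leaves 486.
From end of July to end of 2006 is 153 days (333 left).
January has 31 days (302 left).
February has 28 days (274 left).
March has 31 days (243 left).
April has 30 days (213 left).
May has 31 days (182 left).
June has 30 days (152 left).
July has 31 days (121 left).
August has 31 days (90 left).
September has 30 days (60 left).
October has 31 days (29 left).
29 days into November → 2007-11-29.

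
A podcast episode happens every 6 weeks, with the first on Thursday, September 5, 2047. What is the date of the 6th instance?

April 2, 2048

The 6th occurrence is 5 intervals after the first: 5 × 42 = 210 days after September 5, 2047.
September has 30 days — 25 days to the end of September leaves 185.
October has 31 days (154 left).
November has 30 days (124 left).
December has 31 days (93 left).
January has 31 days (62 left).
February has 29 days (33 left).
March has 31 days (2 left).
2 days into April → April 2, 2048.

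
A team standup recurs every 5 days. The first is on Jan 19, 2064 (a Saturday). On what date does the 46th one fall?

The 46th occurrence is 45 intervals after the first: 45 × 5 = 225 days after Jan 19, 2064.
Jan has 31 days — 12 days to the end of Jan leaves 213.
Feb has 29 days (184 left).
Mar has 31 days (153 left).
Apr has 30 days (123 left).
May has 31 days (92 left).
Jun has 30 days (62 left).
Jul has 31 days (31 left).
31 days into Aug → Aug 31, 2064.

Aug 31, 2064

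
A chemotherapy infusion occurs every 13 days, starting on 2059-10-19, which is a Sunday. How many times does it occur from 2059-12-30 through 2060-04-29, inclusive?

Occurrences land 13·i days after 2059-10-19 for i = 0, 1, 2, …
2059-12-30 is 72 days after the start; 72 ÷ 13 = 5 remainder 7; since the remainder is 7, round up to i = 6. First occurrence in the window: #7 on 2060-01-05 (6×13 = 78 days in).
2060-04-29 is 193 days after the start; 193 ÷ 13 = 14 remainder 11. Last occurrence in the window: #15 on 2060-04-18.
Occurrences #7 through #15: 9 in total.

9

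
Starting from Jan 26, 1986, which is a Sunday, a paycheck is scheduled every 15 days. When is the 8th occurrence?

May 11, 1986

The 8th occurrence is 7 intervals after the first: 7 × 15 = 105 days after Jan 26, 1986.
Jan has 31 days — 5 days to the end of Jan leaves 100.
Feb has 28 days (72 left).
Mar has 31 days (41 left).
Apr has 30 days (11 left).
11 days into May → May 11, 1986.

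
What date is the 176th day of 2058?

Jun 25, 2058

Jan has 31 days (176 − 31 = 145 remain).
Feb has 28 days (145 − 28 = 117 remain).
Mar has 31 days (117 − 31 = 86 remain).
Apr has 30 days (86 − 30 = 56 remain).
May has 31 days (56 − 31 = 25 remain).
25 into Jun → Jun 25.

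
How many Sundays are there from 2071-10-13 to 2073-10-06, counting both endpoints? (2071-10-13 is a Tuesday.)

103

2071-10-13 is a Tuesday; the first Sunday on or after it is 2071-10-18 (5 days later).
From 2071-10-18 to 2073-10-06: 74 + 366 + 279 = 719 days (rest of 2071, 2072, to 2073-10-06 in 2073).
719 ÷ 7 = 102 full weeks with remainder 5, so 102 more Sundays after the first → 103.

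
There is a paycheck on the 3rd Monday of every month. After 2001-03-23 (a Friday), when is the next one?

2001-04-16

March 2001 starts on a Thursday; its first Monday is the 5th, so the 3rd Monday is the 19th — 2001-03-19.
That is not after 2001-03-23, so look at April 2001.
April 2001 starts on a Sunday; its first Monday is the 2nd, so the 3rd Monday is the 16th — 2001-04-16.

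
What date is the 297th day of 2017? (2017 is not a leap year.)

Jan has 31 days (297 − 31 = 266 remain).
Feb has 28 days (266 − 28 = 238 remain).
Mar has 31 days (238 − 31 = 207 remain).
Apr has 30 days (207 − 30 = 177 remain).
May has 31 days (177 − 31 = 146 remain).
Jun has 30 days (146 − 30 = 116 remain).
Jul has 31 days (116 − 31 = 85 remain).
Aug has 31 days (85 − 31 = 54 remain).
Sep has 30 days (54 − 30 = 24 remain).
24 into Oct → Oct 24.

Oct 24, 2017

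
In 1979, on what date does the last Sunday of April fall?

April 29, 1979

April 1979 begins on a Sunday, so the first Sunday is April 1.
April 1979 has 30 days. Adding weeks: 1, 8, 15, 22, 29 — the last one ≤ 30 is the 29th.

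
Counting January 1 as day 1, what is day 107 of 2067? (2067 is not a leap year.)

January has 31 days (107 − 31 = 76 remain).
February has 28 days (76 − 28 = 48 remain).
March has 31 days (48 − 31 = 17 remain).
17 into April → April 17.

April 17, 2067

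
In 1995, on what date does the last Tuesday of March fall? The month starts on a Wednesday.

March 1995 begins on a Wednesday, so the first Tuesday is March 7 (6 days later).
March 1995 has 31 days. Adding weeks: 7, 14, 21, 28 — the last one ≤ 31 is the 28th.

28 March 1995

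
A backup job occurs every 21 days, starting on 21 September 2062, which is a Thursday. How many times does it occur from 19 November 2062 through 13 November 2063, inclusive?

17

Occurrences land 21·i days after 21 September 2062 for i = 0, 1, 2, …
19 November 2062 is 59 days after the start; 59 ÷ 21 = 2 remainder 17; since the remainder is 17, round up to i = 3. First occurrence in the window: #4 on 23 November 2062 (3×21 = 63 days in).
13 November 2063 is 418 days after the start; 418 ÷ 21 = 19 remainder 19. Last occurrence in the window: #20 on 25 October 2063.
Occurrences #4 through #20: 17 in total.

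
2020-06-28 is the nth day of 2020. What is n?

180

Days in months before June: 31 + 29 + 31 + 30 + 31 = 152.
Plus 28 days into June → day 180.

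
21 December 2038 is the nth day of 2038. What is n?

Days in months before December: 31 + 28 + 31 + 30 + 31 + 30 + 31 + 31 + 30 + 31 + 30 = 334.
Plus 21 days into December → day 355.

355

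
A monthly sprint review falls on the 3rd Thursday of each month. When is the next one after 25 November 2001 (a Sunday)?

20 December 2001

November 2001 starts on a Thursday; its first Thursday is the 1st, so the 3rd Thursday is the 15th — 15 November 2001.
That is not after 25 November 2001, so look at December 2001.
December 2001 starts on a Saturday; its first Thursday is the 6th, so the 3rd Thursday is the 20th — 20 December 2001.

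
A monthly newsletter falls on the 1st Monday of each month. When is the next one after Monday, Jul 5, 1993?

Aug 2, 1993

Jul 1993 starts on a Thursday, so its 1st Monday is Jul 5, 1993 (4 days in).
That is not after Jul 5, 1993, so look at Aug 1993.
Aug 1993 starts on a Sunday, so its 1st Monday is Aug 2, 1993 (1 day in).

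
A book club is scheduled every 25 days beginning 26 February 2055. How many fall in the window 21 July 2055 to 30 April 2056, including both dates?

12

Occurrences land 25·i days after 26 February 2055 for i = 0, 1, 2, …
21 July 2055 is 145 days after the start; 145 ÷ 25 = 5 remainder 20; since the remainder is 20, round up to i = 6. First occurrence in the window: #7 on 26 July 2055 (6×25 = 150 days in).
30 April 2056 is 429 days after the start; 429 ÷ 25 = 17 remainder 4. Last occurrence in the window: #18 on 26 April 2056.
Occurrences #7 through #18: 12 in total.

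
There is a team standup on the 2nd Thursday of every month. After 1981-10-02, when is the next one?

1981-10-08

October 1981 starts on a Thursday; its first Thursday is the 1st, so the 2nd Thursday is the 8th — 1981-10-08.
1981-10-08 is after 1981-10-02, so that is the next one.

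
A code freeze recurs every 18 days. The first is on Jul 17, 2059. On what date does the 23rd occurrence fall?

Aug 16, 2060

The 23rd occurrence is 22 intervals after the first: 22 × 18 = 396 days after Jul 17, 2059.
Jul has 31 days — 14 days to the end of Jul leaves 382.
Aug has 31 days (351 left).
Sep has 30 days (321 left).
Oct has 31 days (290 left).
Nov has 30 days (260 left).
Dec has 31 days (229 left).
Jan has 31 days (198 left).
Feb has 29 days (169 left).
Mar has 31 days (138 left).
Apr has 30 days (108 left).
May has 31 days (77 left).
Jun has 30 days (47 left).
Jul has 31 days (16 left).
16 days into Aug → Aug 16, 2060.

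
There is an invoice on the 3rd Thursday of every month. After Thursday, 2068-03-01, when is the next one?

March 2068 starts on a Thursday; its first Thursday is the 1st, so the 3rd Thursday is the 15th — 2068-03-15.
2068-03-15 is after 2068-03-01, so that is the next one.

2068-03-15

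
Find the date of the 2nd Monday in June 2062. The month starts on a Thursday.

June 2062 begins on a Thursday, so the first Monday is June 5 (4 days later).
The 2nd Monday is 1 weeks later: 5 + 7 = 12.

2062-06-12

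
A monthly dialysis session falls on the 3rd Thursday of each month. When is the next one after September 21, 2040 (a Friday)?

September 2040 starts on a Saturday; its first Thursday is the 6th, so the 3rd Thursday is the 20th — September 20, 2040.
That is not after September 21, 2040, so look at October 2040.
October 2040 starts on a Monday; its first Thursday is the 4th, so the 3rd Thursday is the 18th — October 18, 2040.

October 18, 2040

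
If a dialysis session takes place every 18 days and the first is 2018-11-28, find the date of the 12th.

2019-06-14

The 12th occurrence is 11 intervals after the first: 11 × 18 = 198 days after 2018-11-28.
November has 30 days — 2 days to the end of November leaves 196.
December has 31 days (165 left).
January has 31 days (134 left).
February has 28 days (106 left).
March has 31 days (75 left).
April has 30 days (45 left).
May has 31 days (14 left).
14 days into June → 2019-06-14.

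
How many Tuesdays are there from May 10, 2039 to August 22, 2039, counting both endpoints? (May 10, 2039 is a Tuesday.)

15

May 10, 2039 is a Tuesday; the first Tuesday on or after it is May 10, 2039.
From May 10, 2039 to August 22, 2039: 21 + 30 + 31 + 22 = 104 days (rest of May, June, July, August).
104 ÷ 7 = 14 full weeks with remainder 6, so 14 more Tuesdays after the first → 15.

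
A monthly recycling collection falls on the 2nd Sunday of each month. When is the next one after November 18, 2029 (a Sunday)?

November 2029 starts on a Thursday; its first Sunday is the 4th, so the 2nd Sunday is the 11th — November 11, 2029.
That is not after November 18, 2029, so look at December 2029.
December 2029 starts on a Saturday; its first Sunday is the 2nd, so the 2nd Sunday is the 9th — December 9, 2029.

December 9, 2029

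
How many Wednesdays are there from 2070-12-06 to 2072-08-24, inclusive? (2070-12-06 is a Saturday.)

90

2070-12-06 is a Saturday; the first Wednesday on or after it is 2070-12-10 (4 days later).
From 2070-12-10 to 2072-08-24: 21 + 365 + 237 = 623 days (rest of 2070, 2071, to 2072-08-24 in 2072).
623 ÷ 7 = 89 full weeks with remainder 0, so 89 more Wednesdays after the first → 90.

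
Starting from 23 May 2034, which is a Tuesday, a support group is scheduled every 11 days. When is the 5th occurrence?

The 5th occurrence is 4 intervals after the first: 4 × 11 = 44 days after 23 May 2034.
May has 31 days — 8 days to the end of May leaves 36.
June has 30 days (6 left).
6 days into July → 6 July 2034.

6 July 2034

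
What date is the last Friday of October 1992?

The first Friday of October 1992 is October 2.
October 1992 has 31 days. Adding weeks: 2, 9, 16, 23, 30 — the last one ≤ 31 is the 30th.

October 30, 1992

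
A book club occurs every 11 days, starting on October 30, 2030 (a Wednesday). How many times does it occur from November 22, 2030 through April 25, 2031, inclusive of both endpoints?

Occurrences land 11·i days after October 30, 2030 for i = 0, 1, 2, …
November 22, 2030 is 23 days after the start; 23 ÷ 11 = 2 remainder 1; since the remainder is 1, round up to i = 3. First occurrence in the window: #4 on December 2, 2030 (3×11 = 33 days in).
April 25, 2031 is 177 days after the start; 177 ÷ 11 = 16 remainder 1. Last occurrence in the window: #17 on April 24, 2031.
Occurrences #4 through #17: 14 in total.

14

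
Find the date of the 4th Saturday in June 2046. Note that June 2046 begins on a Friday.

June 2046 begins on a Friday, so the first Saturday is June 2 (1 day later).
The 4th Saturday is 3 weeks later: 2 + 21 = 23.

June 23, 2046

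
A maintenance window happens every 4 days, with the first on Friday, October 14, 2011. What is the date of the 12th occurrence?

November 27, 2011

The 12th occurrence is 11 intervals after the first: 11 × 4 = 44 days after October 14, 2011.
October has 31 days — 17 days to the end of October leaves 27.
27 days into November → November 27, 2011.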